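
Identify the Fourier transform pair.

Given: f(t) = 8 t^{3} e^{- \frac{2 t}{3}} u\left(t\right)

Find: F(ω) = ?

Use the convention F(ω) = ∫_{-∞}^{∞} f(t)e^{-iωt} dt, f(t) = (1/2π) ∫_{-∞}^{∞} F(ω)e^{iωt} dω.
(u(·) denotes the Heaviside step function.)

F(ω) = \frac{3888}{\left(3 i \omega + 2\right)^{4}}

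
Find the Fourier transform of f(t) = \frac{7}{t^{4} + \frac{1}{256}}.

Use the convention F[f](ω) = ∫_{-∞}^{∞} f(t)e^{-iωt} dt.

F(ω) = 448 \pi e^{- \frac{\sqrt{2} \left|{\omega}\right|}{8}} \sin{\left(\frac{\sqrt{2} \left|{\omega}\right|}{8} + \frac{\pi}{4} \right)}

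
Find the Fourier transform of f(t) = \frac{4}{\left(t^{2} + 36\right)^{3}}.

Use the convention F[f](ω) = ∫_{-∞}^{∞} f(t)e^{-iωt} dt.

F(ω) = \frac{\pi \left(12 \omega^{2} + 6 \left|{\omega}\right| + 1\right) e^{- 6 \left|{\omega}\right|}}{5184}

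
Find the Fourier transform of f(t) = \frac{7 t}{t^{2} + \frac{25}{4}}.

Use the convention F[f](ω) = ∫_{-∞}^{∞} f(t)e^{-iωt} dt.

F(ω) = - 7 i \pi e^{- \frac{5 \left|{\omega}\right|}{2}} \operatorname{sign}{\left(\omega \right)}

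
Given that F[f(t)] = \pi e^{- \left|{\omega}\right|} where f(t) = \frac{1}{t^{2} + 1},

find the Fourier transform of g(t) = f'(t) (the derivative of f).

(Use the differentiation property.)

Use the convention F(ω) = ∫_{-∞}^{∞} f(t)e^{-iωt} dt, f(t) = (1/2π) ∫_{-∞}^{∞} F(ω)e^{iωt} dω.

F[g](ω) = i \pi \omega e^{- \left|{\omega}\right|}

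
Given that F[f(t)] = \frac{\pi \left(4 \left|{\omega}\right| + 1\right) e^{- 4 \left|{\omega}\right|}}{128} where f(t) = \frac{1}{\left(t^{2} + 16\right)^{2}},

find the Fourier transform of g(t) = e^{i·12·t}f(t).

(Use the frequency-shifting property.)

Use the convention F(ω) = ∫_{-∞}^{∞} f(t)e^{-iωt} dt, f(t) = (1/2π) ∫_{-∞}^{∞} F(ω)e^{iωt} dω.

F[g](ω) = \frac{\pi \left(4 \left|{\omega - 12}\right| + 1\right) e^{- 4 \left|{\omega - 12}\right|}}{128}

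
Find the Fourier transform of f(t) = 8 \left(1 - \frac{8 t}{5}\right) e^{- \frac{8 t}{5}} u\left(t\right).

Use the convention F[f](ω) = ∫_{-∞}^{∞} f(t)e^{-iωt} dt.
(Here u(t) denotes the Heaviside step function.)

F(ω) = \frac{200 i \omega}{- 25 \omega^{2} + 80 i \omega + 64}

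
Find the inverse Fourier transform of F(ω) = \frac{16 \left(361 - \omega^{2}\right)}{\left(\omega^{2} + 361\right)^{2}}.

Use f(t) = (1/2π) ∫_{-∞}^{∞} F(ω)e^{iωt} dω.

f(t) = 8 e^{- 19 \left|{t}\right|} \left|{t}\right|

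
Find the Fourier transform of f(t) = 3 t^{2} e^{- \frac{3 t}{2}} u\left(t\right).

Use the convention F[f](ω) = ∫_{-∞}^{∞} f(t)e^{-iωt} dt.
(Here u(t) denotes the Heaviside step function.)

F(ω) = \frac{48}{\left(2 i \omega + 3\right)^{3}}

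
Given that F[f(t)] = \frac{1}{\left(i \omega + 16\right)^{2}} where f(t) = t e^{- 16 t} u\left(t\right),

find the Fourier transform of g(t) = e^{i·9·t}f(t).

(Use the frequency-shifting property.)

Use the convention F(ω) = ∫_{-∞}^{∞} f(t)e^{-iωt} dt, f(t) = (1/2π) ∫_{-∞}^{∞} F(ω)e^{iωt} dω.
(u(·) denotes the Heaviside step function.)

F[g](ω) = \frac{1}{\left(i \left(\omega - 9\right) + 16\right)^{2}}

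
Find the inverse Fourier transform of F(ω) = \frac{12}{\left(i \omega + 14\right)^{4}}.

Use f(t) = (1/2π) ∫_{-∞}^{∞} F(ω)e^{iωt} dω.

f(t) = 2 t^{3} e^{- 14 t} u\left(t\right)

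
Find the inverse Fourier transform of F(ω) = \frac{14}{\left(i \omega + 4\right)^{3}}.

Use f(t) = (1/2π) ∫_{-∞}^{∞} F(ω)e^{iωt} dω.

f(t) = 7 t^{2} e^{- 4 t} u\left(t\right)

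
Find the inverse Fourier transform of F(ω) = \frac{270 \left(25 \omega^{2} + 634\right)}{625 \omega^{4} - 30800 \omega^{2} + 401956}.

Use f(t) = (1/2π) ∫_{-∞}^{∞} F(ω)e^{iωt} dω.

f(t) = 9 e^{- \frac{3 \left|{t}\right|}{5}} \cos{\left(5 \left|{t}\right| \right)}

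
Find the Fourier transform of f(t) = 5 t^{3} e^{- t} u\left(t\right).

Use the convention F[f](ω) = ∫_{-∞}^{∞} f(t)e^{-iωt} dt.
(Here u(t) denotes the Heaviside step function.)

F(ω) = \frac{30}{\left(i \omega + 1\right)^{4}}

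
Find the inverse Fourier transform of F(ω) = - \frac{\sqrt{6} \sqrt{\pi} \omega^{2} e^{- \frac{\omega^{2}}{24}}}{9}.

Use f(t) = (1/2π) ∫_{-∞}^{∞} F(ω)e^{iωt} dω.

f(t) = 4 \left(24 t^{2} - 2\right) e^{- 6 t^{2}}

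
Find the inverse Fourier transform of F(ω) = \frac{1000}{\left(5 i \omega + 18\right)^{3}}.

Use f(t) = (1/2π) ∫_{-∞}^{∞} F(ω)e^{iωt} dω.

f(t) = 4 t^{2} e^{- \frac{18 t}{5}} u\left(t\right)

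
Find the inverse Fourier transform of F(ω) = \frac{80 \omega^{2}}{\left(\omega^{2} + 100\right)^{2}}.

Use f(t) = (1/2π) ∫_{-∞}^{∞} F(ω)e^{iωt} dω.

f(t) = 2 \left(1 - 10 \left|{t}\right|\right) e^{- 10 \left|{t}\right|}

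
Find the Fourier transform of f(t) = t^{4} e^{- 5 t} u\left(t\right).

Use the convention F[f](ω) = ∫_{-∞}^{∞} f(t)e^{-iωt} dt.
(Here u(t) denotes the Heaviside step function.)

F(ω) = \frac{24}{\left(i \omega + 5\right)^{5}}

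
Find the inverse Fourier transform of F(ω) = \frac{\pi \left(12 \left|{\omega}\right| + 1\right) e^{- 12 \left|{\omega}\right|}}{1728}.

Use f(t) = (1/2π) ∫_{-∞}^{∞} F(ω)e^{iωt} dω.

f(t) = \frac{2}{\left(t^{2} + 144\right)^{2}}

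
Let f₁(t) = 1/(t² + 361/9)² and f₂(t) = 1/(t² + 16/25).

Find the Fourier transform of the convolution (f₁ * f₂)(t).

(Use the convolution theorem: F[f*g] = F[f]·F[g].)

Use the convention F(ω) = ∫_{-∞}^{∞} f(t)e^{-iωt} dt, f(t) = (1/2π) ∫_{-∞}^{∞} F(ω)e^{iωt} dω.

F[f₁*f₂](ω) = \frac{45 \pi^{2} \left(19 \left|{\omega}\right| + 3\right) e^{- \frac{107 \left|{\omega}\right|}{15}}}{54872}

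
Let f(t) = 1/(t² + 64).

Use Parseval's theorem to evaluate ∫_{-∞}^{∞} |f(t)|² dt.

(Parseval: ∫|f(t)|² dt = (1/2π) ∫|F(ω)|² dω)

∫|f(t)|² dt = \frac{\pi}{1024}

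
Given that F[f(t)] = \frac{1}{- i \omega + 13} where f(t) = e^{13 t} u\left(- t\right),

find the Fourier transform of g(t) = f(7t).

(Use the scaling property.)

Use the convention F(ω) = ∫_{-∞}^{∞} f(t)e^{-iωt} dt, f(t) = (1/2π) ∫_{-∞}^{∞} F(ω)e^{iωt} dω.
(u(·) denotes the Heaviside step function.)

F[g](ω) = \frac{i}{\omega + 91 i}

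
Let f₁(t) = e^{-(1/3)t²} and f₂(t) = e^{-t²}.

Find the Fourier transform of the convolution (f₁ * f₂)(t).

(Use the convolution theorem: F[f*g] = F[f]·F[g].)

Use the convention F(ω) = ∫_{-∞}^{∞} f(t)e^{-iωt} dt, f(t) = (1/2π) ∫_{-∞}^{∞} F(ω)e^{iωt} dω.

F[f₁*f₂](ω) = \sqrt{3} \pi e^{- \omega^{2}}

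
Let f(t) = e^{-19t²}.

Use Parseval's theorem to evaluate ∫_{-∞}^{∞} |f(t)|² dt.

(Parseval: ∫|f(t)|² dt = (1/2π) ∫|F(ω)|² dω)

∫|f(t)|² dt = \frac{\sqrt{38} \sqrt{\pi}}{38}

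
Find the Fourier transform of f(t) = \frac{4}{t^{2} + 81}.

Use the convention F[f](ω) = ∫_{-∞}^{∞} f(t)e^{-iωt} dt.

F(ω) = \frac{4 \pi e^{- 9 \left|{\omega}\right|}}{9}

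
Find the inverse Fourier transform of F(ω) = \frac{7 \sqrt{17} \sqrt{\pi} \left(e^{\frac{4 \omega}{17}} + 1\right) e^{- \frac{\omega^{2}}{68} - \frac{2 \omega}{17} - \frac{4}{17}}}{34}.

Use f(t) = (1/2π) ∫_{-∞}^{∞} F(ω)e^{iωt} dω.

f(t) = 7 e^{- 17 t^{2}} \cos{\left(4 t \right)}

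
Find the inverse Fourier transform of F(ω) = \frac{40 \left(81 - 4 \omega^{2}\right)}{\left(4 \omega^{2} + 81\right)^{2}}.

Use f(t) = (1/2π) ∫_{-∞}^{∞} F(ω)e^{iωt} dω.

f(t) = 5 e^{- \frac{9 \left|{t}\right|}{2}} \left|{t}\right|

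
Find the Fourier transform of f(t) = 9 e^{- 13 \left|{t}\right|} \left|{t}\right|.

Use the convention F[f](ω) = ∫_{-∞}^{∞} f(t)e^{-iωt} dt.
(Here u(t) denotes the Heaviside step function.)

F(ω) = \frac{18 \left(169 - \omega^{2}\right)}{\left(\omega^{2} + 169\right)^{2}}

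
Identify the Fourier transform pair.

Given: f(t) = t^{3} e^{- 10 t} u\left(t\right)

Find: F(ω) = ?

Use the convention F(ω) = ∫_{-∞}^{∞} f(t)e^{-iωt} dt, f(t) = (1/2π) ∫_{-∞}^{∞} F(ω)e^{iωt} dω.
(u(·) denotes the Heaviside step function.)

F(ω) = \frac{6}{\left(i \omega + 10\right)^{4}}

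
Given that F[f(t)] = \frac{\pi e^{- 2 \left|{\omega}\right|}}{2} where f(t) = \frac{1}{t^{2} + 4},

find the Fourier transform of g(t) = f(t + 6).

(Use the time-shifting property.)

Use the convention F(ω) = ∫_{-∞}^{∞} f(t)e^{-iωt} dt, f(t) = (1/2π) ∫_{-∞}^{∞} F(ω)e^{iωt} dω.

F[g](ω) = \frac{\pi e^{6 i \omega - 2 \left|{\omega}\right|}}{2}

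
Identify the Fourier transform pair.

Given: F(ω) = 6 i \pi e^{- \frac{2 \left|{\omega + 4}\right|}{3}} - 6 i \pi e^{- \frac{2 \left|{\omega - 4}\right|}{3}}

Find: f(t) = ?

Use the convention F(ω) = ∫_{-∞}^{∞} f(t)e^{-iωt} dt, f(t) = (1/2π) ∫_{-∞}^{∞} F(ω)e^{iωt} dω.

f(t) = \frac{8 \sin{\left(4 t \right)}}{t^{2} + \frac{4}{9}}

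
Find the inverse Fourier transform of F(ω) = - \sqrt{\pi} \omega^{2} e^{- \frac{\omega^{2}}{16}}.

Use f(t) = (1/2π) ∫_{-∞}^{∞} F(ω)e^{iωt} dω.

f(t) = 8 \left(16 t^{2} - 2\right) e^{- 4 t^{2}}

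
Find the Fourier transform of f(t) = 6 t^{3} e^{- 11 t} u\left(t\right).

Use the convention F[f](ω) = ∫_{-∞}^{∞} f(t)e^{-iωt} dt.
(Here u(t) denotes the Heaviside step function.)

F(ω) = \frac{36}{\left(i \omega + 11\right)^{4}}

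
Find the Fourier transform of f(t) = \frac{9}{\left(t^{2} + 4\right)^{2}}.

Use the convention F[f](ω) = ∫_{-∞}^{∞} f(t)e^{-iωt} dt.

F(ω) = \frac{9 \pi \left(2 \left|{\omega}\right| + 1\right) e^{- 2 \left|{\omega}\right|}}{16}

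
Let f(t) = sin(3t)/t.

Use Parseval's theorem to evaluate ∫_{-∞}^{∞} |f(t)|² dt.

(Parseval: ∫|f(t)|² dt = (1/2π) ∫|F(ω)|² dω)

∫|f(t)|² dt = 3 \pi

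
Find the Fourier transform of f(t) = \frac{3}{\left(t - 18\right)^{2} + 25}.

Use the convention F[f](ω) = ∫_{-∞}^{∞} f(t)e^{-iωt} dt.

F(ω) = \frac{3 \pi e^{- 18 i \omega - 5 \left|{\omega}\right|}}{5}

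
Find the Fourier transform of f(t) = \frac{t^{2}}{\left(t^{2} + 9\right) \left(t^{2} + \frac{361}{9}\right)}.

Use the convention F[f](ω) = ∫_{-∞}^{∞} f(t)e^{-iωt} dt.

F(ω) = - \frac{27 \pi e^{- 3 \left|{\omega}\right|}}{280} + \frac{57 \pi e^{- \frac{19 \left|{\omega}\right|}{3}}}{280}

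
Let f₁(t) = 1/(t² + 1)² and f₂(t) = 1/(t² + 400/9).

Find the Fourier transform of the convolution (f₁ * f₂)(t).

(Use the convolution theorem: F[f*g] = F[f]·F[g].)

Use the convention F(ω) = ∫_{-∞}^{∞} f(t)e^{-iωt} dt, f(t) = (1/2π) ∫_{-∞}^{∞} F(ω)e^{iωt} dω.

F[f₁*f₂](ω) = \frac{3 \pi^{2} \left(\left|{\omega}\right| + 1\right) e^{- \frac{23 \left|{\omega}\right|}{3}}}{40}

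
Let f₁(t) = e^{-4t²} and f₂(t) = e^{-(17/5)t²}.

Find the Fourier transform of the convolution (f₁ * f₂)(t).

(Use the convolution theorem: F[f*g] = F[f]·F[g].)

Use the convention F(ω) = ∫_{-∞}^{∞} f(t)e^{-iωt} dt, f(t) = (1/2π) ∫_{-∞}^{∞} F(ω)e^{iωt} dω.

F[f₁*f₂](ω) = \frac{\sqrt{85} \pi e^{- \frac{37 \omega^{2}}{272}}}{34}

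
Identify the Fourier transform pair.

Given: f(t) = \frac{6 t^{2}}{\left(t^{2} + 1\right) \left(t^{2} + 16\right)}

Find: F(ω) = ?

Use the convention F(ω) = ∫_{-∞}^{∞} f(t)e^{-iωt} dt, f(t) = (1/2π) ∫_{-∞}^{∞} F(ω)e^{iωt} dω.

F(ω) = \frac{2 \pi \left(4 - e^{3 \left|{\omega}\right|}\right) e^{- 4 \left|{\omega}\right|}}{5}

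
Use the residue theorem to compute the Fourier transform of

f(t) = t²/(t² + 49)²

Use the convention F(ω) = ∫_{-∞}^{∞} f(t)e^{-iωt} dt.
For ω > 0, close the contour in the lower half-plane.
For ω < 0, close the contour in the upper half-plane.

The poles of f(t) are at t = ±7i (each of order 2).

Let g(z) = f(z)e^{-iωz}; for large |z| the factor e^{-iωz} decays in the lower half-plane when ω > 0 and in the upper half-plane when ω < 0.

Case ω > 0 (lower half-plane, clockwise contour ⇒ F(ω) = -2πi·ΣRes):
  Res_{z = - 7 i} g(z) = \frac{i \left(1 - 7 \omega\right) e^{- 7 \omega}}{28} (pole of order 2)
  F(ω) = -2πi·ΣRes = \frac{\pi \left(1 - 7 \omega\right) e^{- 7 \omega}}{14}

Case ω < 0 (upper half-plane, counterclockwise contour ⇒ F(ω) = +2πi·ΣRes):
  Res_{z = 7 i} g(z) = \frac{i \left(- 7 \omega - 1\right) e^{7 \omega}}{28} (pole of order 2)
  F(ω) = 2πi·ΣRes = \frac{\pi \left(7 \omega + 1\right) e^{7 \omega}}{14}

Both cases combine into a single formula in |ω|:

F(ω) = \frac{\pi \left(1 - 7 \left|{\omega}\right|\right) e^{- 7 \left|{\omega}\right|}}{14}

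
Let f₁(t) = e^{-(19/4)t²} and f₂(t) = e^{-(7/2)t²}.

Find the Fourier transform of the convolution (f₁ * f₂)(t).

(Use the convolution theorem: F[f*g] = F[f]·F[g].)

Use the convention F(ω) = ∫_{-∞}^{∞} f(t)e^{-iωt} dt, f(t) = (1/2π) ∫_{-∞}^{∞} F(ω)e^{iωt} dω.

F[f₁*f₂](ω) = \frac{2 \sqrt{266} \pi e^{- \frac{33 \omega^{2}}{266}}}{133}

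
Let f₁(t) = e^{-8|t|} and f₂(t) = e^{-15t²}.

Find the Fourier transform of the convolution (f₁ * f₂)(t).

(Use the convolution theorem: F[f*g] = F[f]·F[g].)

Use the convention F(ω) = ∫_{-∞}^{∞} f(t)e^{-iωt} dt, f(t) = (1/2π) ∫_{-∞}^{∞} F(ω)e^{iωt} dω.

F[f₁*f₂](ω) = \frac{16 \sqrt{15} \sqrt{\pi} e^{- \frac{\omega^{2}}{60}}}{15 \left(\omega^{2} + 64\right)}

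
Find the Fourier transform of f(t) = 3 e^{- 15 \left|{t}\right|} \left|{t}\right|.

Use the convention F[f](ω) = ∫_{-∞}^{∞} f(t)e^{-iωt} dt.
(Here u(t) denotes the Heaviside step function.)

F(ω) = \frac{6 \left(225 - \omega^{2}\right)}{\left(\omega^{2} + 225\right)^{2}}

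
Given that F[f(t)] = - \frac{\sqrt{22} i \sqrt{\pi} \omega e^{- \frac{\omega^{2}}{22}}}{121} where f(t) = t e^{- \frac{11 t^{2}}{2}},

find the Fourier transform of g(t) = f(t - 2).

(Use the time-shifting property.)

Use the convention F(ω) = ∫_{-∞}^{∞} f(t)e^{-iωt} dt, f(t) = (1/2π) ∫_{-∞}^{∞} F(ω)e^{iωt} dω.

F[g](ω) = - \frac{\sqrt{22} i \sqrt{\pi} \omega e^{- \frac{\omega \left(\omega + 44 i\right)}{22}}}{121}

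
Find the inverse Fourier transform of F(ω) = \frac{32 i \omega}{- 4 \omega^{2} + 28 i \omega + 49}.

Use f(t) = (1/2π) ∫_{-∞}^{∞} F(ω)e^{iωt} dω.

f(t) = 8 \left(1 - \frac{7 t}{2}\right) e^{- \frac{7 t}{2}} u\left(t\right)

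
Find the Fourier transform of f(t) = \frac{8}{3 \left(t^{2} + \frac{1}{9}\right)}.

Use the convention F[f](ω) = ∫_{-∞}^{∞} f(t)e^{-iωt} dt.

F(ω) = 8 \pi e^{- \frac{\left|{\omega}\right|}{3}}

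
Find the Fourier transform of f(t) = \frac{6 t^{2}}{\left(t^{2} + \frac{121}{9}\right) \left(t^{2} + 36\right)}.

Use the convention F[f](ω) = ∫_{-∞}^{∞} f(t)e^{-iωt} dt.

F(ω) = \frac{324 \pi e^{- 6 \left|{\omega}\right|}}{203} - \frac{198 \pi e^{- \frac{11 \left|{\omega}\right|}{3}}}{203}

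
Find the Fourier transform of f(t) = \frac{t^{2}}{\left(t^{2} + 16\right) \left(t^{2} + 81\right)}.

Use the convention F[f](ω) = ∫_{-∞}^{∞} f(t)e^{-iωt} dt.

F(ω) = \frac{\pi \left(9 - 4 e^{5 \left|{\omega}\right|}\right) e^{- 9 \left|{\omega}\right|}}{65}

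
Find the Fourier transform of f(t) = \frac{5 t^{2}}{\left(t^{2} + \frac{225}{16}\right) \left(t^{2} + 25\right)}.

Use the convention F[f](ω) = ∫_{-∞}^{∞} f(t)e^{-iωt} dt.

F(ω) = \frac{16 \pi e^{- 5 \left|{\omega}\right|}}{7} - \frac{12 \pi e^{- \frac{15 \left|{\omega}\right|}{4}}}{7}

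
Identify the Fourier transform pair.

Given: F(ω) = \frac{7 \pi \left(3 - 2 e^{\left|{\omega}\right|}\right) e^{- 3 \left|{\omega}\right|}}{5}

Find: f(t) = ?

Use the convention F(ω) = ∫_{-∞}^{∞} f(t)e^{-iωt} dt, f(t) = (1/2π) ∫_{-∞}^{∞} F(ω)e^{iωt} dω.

f(t) = \frac{7 t^{2}}{\left(t^{2} + 4\right) \left(t^{2} + 9\right)}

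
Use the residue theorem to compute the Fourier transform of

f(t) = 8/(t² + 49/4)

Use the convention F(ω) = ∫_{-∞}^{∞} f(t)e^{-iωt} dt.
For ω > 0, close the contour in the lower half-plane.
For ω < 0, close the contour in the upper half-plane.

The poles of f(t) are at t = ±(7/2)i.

Let g(z) = f(z)e^{-iωz}; for large |z| the factor e^{-iωz} decays in the lower half-plane when ω > 0 and in the upper half-plane when ω < 0.

Case ω > 0 (lower half-plane, clockwise contour ⇒ F(ω) = -2πi·ΣRes):
  Res_{z = - \frac{7 i}{2}} g(z) = \frac{8 i e^{- \frac{7 \omega}{2}}}{7}
  F(ω) = -2πi·ΣRes = \frac{16 \pi e^{- \frac{7 \omega}{2}}}{7}

Case ω < 0 (upper half-plane, counterclockwise contour ⇒ F(ω) = +2πi·ΣRes):
  Res_{z = \frac{7 i}{2}} g(z) = - \frac{8 i e^{\frac{7 \omega}{2}}}{7}
  F(ω) = 2πi·ΣRes = \frac{16 \pi e^{\frac{7 \omega}{2}}}{7}

Both cases combine into a single formula in |ω|:

F(ω) = \frac{16 \pi e^{- \frac{7 \left|{\omega}\right|}{2}}}{7}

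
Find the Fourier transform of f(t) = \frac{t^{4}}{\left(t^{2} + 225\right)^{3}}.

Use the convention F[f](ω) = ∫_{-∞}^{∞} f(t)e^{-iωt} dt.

F(ω) = \frac{\pi \left(75 \omega^{2} - 25 \left|{\omega}\right| + 1\right) e^{- 15 \left|{\omega}\right|}}{40}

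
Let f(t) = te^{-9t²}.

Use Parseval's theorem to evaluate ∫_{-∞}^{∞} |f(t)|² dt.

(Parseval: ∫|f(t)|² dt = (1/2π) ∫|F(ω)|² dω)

∫|f(t)|² dt = \frac{\sqrt{2} \sqrt{\pi}}{216}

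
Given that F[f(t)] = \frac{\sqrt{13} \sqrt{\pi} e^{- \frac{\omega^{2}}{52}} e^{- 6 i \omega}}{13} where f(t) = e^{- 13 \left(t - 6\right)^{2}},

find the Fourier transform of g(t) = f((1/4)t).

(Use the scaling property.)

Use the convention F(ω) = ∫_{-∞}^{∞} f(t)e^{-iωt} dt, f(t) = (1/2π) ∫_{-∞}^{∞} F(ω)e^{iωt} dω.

F[g](ω) = \frac{4 \sqrt{13} \sqrt{\pi} e^{- \frac{4 \omega \left(\omega + 78 i\right)}{13}}}{13}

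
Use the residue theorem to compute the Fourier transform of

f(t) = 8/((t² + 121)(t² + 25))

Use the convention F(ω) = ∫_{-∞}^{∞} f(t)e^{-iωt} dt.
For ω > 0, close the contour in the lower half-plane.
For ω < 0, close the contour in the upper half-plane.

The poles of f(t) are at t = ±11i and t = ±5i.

Let g(z) = f(z)e^{-iωz}; for large |z| the factor e^{-iωz} decays in the lower half-plane when ω > 0 and in the upper half-plane when ω < 0.

Case ω > 0 (lower half-plane, clockwise contour ⇒ F(ω) = -2πi·ΣRes):
  Res_{z = - 11 i} g(z) = - \frac{i e^{- 11 \omega}}{264}
  Res_{z = - 5 i} g(z) = \frac{i e^{- 5 \omega}}{120}
  F(ω) = -2πi·ΣRes = \frac{\pi \left(11 e^{6 \omega} - 5\right) e^{- 11 \omega}}{660}

Case ω < 0 (upper half-plane, counterclockwise contour ⇒ F(ω) = +2πi·ΣRes):
  Res_{z = 11 i} g(z) = \frac{i e^{11 \omega}}{264}
  Res_{z = 5 i} g(z) = - \frac{i e^{5 \omega}}{120}
  F(ω) = 2πi·ΣRes = \frac{\pi \left(11 - 5 e^{6 \omega}\right) e^{5 \omega}}{660}

Both cases combine into a single formula in |ω|:

F(ω) = \frac{\pi \left(11 e^{6 \left|{\omega}\right|} - 5\right) e^{- 11 \left|{\omega}\right|}}{660}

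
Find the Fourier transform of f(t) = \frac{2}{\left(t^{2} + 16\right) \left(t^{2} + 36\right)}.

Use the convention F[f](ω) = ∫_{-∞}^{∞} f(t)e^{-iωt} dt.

F(ω) = \frac{\pi \left(3 e^{2 \left|{\omega}\right|} - 2\right) e^{- 6 \left|{\omega}\right|}}{120}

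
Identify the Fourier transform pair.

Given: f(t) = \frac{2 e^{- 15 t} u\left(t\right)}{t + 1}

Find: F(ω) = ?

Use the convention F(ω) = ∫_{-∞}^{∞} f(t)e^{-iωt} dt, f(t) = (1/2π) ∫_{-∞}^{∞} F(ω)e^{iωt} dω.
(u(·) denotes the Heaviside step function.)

F(ω) = 2 e^{i \omega + 15} \operatorname{E}_{1}\left(i \omega + 15\right)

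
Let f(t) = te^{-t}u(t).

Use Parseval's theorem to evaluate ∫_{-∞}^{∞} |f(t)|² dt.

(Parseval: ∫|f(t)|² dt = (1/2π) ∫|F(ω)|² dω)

∫|f(t)|² dt = \frac{1}{4}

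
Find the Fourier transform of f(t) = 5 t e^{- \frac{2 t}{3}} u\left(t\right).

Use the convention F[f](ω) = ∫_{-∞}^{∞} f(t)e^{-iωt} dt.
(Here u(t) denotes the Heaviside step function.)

F(ω) = \frac{45}{\left(3 i \omega + 2\right)^{2}}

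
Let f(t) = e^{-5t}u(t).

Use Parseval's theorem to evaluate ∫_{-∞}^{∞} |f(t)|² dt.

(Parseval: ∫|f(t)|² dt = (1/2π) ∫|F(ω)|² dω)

∫|f(t)|² dt = \frac{1}{10}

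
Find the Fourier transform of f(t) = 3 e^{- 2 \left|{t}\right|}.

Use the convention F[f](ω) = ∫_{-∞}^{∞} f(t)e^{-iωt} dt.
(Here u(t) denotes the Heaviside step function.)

F(ω) = \frac{12}{\omega^{2} + 4}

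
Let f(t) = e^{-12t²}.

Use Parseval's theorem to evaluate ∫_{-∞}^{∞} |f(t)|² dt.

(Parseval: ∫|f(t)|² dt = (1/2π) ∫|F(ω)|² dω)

∫|f(t)|² dt = \frac{\sqrt{6} \sqrt{\pi}}{12}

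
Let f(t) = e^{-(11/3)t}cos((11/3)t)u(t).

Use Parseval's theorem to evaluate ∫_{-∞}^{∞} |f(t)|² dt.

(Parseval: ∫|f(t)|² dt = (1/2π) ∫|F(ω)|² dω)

∫|f(t)|² dt = \frac{9}{88}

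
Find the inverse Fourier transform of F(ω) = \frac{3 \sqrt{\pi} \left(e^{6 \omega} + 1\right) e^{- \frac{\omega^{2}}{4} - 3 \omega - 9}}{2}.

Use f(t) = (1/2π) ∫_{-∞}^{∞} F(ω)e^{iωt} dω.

f(t) = 3 e^{- t^{2}} \cos{\left(6 t \right)}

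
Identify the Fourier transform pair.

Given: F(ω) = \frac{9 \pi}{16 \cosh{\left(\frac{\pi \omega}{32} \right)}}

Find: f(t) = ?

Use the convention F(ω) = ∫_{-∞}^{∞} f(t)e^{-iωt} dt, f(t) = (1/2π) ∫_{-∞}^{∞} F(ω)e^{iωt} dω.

f(t) = \frac{9}{\cosh{\left(16 t \right)}}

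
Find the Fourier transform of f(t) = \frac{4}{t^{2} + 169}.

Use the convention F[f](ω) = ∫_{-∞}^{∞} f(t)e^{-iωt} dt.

F(ω) = \frac{4 \pi e^{- 13 \left|{\omega}\right|}}{13}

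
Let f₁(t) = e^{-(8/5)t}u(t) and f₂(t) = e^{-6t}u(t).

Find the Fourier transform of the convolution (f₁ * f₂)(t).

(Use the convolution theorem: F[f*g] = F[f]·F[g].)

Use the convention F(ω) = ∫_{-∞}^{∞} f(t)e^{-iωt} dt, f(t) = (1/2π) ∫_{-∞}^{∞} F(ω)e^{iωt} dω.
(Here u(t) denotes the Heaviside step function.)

F[f₁*f₂](ω) = \frac{5}{\left(i \omega + 6\right) \left(5 i \omega + 8\right)}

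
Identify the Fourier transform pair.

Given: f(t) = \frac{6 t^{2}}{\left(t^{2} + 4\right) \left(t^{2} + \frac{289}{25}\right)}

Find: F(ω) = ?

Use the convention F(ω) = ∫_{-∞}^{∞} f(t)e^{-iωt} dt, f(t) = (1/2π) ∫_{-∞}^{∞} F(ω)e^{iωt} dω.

F(ω) = - \frac{100 \pi e^{- 2 \left|{\omega}\right|}}{63} + \frac{170 \pi e^{- \frac{17 \left|{\omega}\right|}{5}}}{63}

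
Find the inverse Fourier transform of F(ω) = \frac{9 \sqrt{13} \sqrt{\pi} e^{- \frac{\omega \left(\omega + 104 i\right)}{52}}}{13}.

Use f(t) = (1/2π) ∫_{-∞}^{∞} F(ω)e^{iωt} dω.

f(t) = 9 e^{- 13 \left(t - 2\right)^{2}}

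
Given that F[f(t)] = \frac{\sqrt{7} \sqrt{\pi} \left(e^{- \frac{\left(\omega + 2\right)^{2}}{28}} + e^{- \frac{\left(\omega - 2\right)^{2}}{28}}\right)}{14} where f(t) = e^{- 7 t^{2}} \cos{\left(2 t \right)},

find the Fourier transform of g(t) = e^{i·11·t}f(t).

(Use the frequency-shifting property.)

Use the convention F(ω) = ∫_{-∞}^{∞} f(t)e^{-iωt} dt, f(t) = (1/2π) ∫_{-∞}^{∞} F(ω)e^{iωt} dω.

F[g](ω) = \frac{\sqrt{7} \sqrt{\pi} \left(e^{\frac{2 \omega}{7}} + e^{\frac{22}{7}}\right) e^{- \frac{\omega^{2}}{28} + \frac{9 \omega}{14} - \frac{169}{28}}}{14}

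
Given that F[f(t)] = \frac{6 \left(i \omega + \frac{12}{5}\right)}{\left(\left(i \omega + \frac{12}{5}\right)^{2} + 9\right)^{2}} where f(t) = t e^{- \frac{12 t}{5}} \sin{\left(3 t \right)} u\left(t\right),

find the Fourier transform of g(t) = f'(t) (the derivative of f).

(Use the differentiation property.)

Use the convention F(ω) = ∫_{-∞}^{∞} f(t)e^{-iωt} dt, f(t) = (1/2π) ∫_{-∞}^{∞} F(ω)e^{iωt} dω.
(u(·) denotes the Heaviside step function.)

F[g](ω) = \frac{750 i \omega \left(5 i \omega + 12\right)}{\left(\left(5 i \omega + 12\right)^{2} + 225\right)^{2}}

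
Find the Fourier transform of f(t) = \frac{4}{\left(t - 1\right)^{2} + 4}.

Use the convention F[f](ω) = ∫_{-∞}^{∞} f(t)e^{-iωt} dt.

F(ω) = 2 \pi e^{- i \omega - 2 \left|{\omega}\right|}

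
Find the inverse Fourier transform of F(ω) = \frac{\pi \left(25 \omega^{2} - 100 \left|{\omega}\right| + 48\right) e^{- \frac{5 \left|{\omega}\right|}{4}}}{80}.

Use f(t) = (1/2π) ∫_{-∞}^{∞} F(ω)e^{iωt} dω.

f(t) = \frac{2 t^{4}}{\left(t^{2} + \frac{25}{16}\right)^{3}}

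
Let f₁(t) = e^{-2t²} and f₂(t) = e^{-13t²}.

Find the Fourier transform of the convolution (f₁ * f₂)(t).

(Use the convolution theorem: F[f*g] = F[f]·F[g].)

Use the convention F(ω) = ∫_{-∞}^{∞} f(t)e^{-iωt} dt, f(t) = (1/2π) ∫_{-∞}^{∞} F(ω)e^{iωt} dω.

F[f₁*f₂](ω) = \frac{\sqrt{26} \pi e^{- \frac{15 \omega^{2}}{104}}}{26}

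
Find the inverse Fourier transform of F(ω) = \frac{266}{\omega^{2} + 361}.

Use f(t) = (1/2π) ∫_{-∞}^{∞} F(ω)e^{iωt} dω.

f(t) = 7 e^{- 19 \left|{t}\right|}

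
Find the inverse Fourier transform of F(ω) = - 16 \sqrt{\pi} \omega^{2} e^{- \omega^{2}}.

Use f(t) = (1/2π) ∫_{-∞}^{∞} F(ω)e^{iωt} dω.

f(t) = 2 \left(t^{2} - 2\right) e^{- \frac{t^{2}}{4}}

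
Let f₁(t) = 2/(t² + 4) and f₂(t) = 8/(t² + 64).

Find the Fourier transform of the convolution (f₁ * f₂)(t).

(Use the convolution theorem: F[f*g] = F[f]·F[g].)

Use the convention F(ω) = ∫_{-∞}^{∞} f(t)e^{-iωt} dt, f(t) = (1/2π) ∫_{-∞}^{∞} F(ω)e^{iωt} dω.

F[f₁*f₂](ω) = \pi^{2} e^{- 10 \left|{\omega}\right|}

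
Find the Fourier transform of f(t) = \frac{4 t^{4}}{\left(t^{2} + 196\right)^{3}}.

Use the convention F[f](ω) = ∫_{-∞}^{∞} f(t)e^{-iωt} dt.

F(ω) = \frac{\pi \left(196 \omega^{2} - 70 \left|{\omega}\right| + 3\right) e^{- 14 \left|{\omega}\right|}}{28}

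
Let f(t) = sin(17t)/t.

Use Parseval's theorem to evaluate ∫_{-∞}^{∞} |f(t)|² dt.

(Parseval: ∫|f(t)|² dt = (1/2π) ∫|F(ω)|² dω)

∫|f(t)|² dt = 17 \pi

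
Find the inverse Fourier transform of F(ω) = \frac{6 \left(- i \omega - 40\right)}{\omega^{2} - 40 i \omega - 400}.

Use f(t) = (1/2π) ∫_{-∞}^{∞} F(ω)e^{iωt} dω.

f(t) = 6 \left(20 t + 1\right) e^{- 20 t} u\left(t\right)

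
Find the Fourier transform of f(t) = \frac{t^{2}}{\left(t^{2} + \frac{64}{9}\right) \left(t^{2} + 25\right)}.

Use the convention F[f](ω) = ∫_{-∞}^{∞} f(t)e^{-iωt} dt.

F(ω) = \frac{45 \pi e^{- 5 \left|{\omega}\right|}}{161} - \frac{24 \pi e^{- \frac{8 \left|{\omega}\right|}{3}}}{161}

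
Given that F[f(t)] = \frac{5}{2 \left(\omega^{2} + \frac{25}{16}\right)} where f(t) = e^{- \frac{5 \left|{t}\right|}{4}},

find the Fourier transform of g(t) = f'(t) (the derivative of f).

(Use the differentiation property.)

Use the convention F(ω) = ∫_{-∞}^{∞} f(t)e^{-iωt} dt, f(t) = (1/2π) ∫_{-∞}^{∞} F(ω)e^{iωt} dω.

F[g](ω) = \frac{40 i \omega}{16 \omega^{2} + 25}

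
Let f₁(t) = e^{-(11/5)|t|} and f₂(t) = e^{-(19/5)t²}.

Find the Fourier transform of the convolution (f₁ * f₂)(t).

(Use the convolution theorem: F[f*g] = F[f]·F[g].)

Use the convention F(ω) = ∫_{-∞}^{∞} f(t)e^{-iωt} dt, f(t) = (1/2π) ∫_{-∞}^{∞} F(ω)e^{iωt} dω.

F[f₁*f₂](ω) = \frac{110 \sqrt{95} \sqrt{\pi} e^{- \frac{5 \omega^{2}}{76}}}{19 \left(25 \omega^{2} + 121\right)}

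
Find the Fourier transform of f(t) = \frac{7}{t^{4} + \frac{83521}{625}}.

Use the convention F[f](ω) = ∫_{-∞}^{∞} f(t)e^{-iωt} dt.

F(ω) = \frac{875 \pi e^{- \frac{17 \sqrt{2} \left|{\omega}\right|}{10}} \sin{\left(\frac{17 \sqrt{2} \left|{\omega}\right|}{10} + \frac{\pi}{4} \right)}}{4913}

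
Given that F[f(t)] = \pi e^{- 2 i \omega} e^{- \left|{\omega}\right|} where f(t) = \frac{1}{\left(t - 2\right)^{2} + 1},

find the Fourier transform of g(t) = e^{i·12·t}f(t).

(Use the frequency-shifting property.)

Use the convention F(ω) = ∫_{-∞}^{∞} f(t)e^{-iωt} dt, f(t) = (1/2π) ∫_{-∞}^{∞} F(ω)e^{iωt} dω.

F[g](ω) = \pi e^{- 2 i \left(\omega - 12\right) - \left|{\omega - 12}\right|}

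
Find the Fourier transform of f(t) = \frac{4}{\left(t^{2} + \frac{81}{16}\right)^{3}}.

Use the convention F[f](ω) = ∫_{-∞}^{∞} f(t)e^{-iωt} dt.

F(ω) = \frac{32 \pi \left(27 \omega^{2} + 36 \left|{\omega}\right| + 16\right) e^{- \frac{9 \left|{\omega}\right|}{4}}}{19683}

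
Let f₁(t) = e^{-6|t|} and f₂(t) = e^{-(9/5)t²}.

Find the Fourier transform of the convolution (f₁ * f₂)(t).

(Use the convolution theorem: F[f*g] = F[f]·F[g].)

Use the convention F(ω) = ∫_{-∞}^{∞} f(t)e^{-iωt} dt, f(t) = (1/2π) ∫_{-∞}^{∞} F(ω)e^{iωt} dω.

F[f₁*f₂](ω) = \frac{4 \sqrt{5} \sqrt{\pi} e^{- \frac{5 \omega^{2}}{36}}}{\omega^{2} + 36}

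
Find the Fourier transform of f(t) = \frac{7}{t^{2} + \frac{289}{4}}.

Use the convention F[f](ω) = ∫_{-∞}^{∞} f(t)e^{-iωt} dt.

F(ω) = \frac{14 \pi e^{- \frac{17 \left|{\omega}\right|}{2}}}{17}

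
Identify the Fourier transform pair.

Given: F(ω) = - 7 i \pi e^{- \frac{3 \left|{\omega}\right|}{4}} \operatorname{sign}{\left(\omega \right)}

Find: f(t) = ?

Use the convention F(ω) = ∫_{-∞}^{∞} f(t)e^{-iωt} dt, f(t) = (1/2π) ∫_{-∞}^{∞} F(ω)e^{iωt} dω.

f(t) = \frac{7 t}{t^{2} + \frac{9}{16}}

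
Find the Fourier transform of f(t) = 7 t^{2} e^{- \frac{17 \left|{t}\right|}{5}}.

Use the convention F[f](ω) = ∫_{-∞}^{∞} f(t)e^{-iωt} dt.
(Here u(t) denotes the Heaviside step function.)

F(ω) = \frac{59500 \left(289 - 75 \omega^{2}\right)}{\left(25 \omega^{2} + 289\right)^{3}}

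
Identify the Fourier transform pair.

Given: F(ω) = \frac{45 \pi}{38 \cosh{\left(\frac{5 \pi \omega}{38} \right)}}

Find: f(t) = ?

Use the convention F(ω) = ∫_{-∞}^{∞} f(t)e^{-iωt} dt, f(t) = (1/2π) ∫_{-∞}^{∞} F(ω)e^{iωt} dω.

f(t) = \frac{9}{e^{\frac{19 t}{5}} + e^{- \frac{19 t}{5}}}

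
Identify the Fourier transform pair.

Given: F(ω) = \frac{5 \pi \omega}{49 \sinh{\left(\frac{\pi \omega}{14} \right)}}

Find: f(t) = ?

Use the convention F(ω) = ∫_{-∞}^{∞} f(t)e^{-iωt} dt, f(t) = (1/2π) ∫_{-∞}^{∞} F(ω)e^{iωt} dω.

f(t) = \frac{5}{\cosh^{2}{\left(7 t \right)}}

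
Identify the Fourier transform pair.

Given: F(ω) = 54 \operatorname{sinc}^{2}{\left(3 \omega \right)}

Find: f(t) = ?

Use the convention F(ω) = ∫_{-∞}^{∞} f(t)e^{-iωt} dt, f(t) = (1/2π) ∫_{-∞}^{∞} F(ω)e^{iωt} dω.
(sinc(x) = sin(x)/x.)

f(t) = 9 \left(\begin{cases} 1 - \frac{\left|{t}\right|}{6} & \text{for}\: \left|{t}\right| < 6 \\0 & \text{otherwise} \end{cases}\right)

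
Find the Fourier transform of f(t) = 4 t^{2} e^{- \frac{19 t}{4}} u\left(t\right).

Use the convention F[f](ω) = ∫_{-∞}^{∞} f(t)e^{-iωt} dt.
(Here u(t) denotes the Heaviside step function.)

F(ω) = \frac{512}{\left(4 i \omega + 19\right)^{3}}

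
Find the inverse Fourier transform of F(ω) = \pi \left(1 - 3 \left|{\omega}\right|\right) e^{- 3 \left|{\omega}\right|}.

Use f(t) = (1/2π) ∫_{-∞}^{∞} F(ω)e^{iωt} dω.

f(t) = \frac{6 t^{2}}{\left(t^{2} + 9\right)^{2}}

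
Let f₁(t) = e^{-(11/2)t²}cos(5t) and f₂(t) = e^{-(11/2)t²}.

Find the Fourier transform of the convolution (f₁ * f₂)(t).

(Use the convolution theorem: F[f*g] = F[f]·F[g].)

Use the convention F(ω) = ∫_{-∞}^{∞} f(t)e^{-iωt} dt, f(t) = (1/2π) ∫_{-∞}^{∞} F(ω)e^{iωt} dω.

F[f₁*f₂](ω) = \frac{\pi \left(e^{\frac{10 \omega}{11}} + 1\right) e^{- \frac{\omega^{2}}{11} - \frac{5 \omega}{11} - \frac{25}{22}}}{11}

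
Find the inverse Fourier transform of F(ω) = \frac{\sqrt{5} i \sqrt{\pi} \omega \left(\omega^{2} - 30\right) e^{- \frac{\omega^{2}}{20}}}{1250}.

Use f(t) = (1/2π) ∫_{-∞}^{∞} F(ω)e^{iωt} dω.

f(t) = 4 t^{3} e^{- 5 t^{2}}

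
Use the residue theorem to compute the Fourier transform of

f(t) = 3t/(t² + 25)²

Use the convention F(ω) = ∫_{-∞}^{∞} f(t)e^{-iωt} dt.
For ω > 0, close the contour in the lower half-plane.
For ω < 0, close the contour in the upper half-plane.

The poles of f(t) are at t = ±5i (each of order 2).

Let g(z) = f(z)e^{-iωz}; for large |z| the factor e^{-iωz} decays in the lower half-plane when ω > 0 and in the upper half-plane when ω < 0.

Case ω > 0 (lower half-plane, clockwise contour ⇒ F(ω) = -2πi·ΣRes):
  Res_{z = - 5 i} g(z) = \frac{3 \omega e^{- 5 \omega}}{20} (pole of order 2)
  F(ω) = -2πi·ΣRes = - \frac{3 i \pi \omega e^{- 5 \omega}}{10}

Case ω < 0 (upper half-plane, counterclockwise contour ⇒ F(ω) = +2πi·ΣRes):
  Res_{z = 5 i} g(z) = - \frac{3 \omega e^{5 \omega}}{20} (pole of order 2)
  F(ω) = 2πi·ΣRes = - \frac{3 i \pi \omega e^{5 \omega}}{10}

Both cases combine into a single formula in |ω|:

F(ω) = - \frac{3 i \pi \omega e^{- 5 \left|{\omega}\right|}}{10}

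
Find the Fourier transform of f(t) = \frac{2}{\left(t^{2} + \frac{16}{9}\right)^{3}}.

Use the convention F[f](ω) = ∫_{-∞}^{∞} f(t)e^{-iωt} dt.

F(ω) = \frac{27 \pi \left(16 \omega^{2} + 36 \left|{\omega}\right| + 27\right) e^{- \frac{4 \left|{\omega}\right|}{3}}}{4096}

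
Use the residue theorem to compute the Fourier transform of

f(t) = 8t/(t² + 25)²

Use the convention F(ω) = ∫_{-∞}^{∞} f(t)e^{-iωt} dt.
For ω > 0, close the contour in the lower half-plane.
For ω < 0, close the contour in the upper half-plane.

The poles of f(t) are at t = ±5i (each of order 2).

Let g(z) = f(z)e^{-iωz}; for large |z| the factor e^{-iωz} decays in the lower half-plane when ω > 0 and in the upper half-plane when ω < 0.

Case ω > 0 (lower half-plane, clockwise contour ⇒ F(ω) = -2πi·ΣRes):
  Res_{z = - 5 i} g(z) = \frac{2 \omega e^{- 5 \omega}}{5} (pole of order 2)
  F(ω) = -2πi·ΣRes = - \frac{4 i \pi \omega e^{- 5 \omega}}{5}

Case ω < 0 (upper half-plane, counterclockwise contour ⇒ F(ω) = +2πi·ΣRes):
  Res_{z = 5 i} g(z) = - \frac{2 \omega e^{5 \omega}}{5} (pole of order 2)
  F(ω) = 2πi·ΣRes = - \frac{4 i \pi \omega e^{5 \omega}}{5}

Both cases combine into a single formula in |ω|:

F(ω) = - \frac{4 i \pi \omega e^{- 5 \left|{\omega}\right|}}{5}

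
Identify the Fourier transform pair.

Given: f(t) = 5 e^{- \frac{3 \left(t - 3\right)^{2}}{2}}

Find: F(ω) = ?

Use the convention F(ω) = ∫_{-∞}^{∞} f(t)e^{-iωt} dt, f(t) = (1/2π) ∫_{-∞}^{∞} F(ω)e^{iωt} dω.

F(ω) = \frac{5 \sqrt{6} \sqrt{\pi} e^{- \frac{\omega \left(\omega + 18 i\right)}{6}}}{3}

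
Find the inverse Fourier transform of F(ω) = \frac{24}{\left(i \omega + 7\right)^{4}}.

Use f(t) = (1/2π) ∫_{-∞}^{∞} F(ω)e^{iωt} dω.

f(t) = 4 t^{3} e^{- 7 t} u\left(t\right)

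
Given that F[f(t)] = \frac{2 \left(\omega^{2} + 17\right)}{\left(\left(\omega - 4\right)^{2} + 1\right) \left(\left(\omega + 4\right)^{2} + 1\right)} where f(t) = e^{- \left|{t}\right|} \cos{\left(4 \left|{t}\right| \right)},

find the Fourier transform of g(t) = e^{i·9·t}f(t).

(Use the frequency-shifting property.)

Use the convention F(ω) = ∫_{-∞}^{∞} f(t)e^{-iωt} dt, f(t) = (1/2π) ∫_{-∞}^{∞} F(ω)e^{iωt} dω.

F[g](ω) = \frac{2 \left(\left(\omega - 9\right)^{2} + 17\right)}{\left(\left(\omega - 13\right)^{2} + 1\right) \left(\left(\omega - 5\right)^{2} + 1\right)}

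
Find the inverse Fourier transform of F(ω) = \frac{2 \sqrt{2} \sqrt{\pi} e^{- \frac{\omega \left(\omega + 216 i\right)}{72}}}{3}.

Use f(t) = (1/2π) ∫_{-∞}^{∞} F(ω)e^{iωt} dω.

f(t) = 4 e^{- 18 \left(t - 3\right)^{2}}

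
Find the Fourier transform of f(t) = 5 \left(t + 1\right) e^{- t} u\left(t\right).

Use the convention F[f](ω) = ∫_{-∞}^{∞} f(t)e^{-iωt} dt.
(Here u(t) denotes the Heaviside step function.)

F(ω) = \frac{5 \left(- i \omega - 2\right)}{\omega^{2} - 2 i \omega - 1}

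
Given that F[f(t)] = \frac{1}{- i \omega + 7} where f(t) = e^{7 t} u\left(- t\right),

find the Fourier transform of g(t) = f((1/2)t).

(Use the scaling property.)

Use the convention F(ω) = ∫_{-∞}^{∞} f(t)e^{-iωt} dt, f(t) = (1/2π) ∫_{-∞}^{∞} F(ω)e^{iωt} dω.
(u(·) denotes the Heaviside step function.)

F[g](ω) = - \frac{2}{2 i \omega - 7}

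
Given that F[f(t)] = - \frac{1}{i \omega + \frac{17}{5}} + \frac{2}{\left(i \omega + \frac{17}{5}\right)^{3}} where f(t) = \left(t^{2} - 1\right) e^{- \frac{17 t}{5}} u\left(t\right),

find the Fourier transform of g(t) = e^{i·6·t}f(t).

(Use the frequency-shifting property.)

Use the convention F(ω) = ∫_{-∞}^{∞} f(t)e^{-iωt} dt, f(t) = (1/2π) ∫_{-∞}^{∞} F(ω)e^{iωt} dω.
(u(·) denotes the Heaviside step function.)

F[g](ω) = \frac{5 \left(250 i \left(\omega - 6\right) - \left(5 i \left(\omega - 6\right) + 17\right)^{3} + 850\right)}{\left(5 i \left(\omega - 6\right) + 17\right)^{4}}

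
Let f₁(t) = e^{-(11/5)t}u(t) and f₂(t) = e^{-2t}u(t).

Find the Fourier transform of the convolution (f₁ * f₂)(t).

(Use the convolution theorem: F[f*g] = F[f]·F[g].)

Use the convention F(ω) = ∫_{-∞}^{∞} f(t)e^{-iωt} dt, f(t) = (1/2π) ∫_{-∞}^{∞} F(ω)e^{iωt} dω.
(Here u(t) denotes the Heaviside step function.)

F[f₁*f₂](ω) = \frac{5}{\left(i \omega + 2\right) \left(5 i \omega + 11\right)}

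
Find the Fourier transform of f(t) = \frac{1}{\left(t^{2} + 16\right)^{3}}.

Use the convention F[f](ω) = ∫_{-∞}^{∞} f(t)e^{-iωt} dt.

F(ω) = \frac{\pi \left(16 \omega^{2} + 12 \left|{\omega}\right| + 3\right) e^{- 4 \left|{\omega}\right|}}{8192}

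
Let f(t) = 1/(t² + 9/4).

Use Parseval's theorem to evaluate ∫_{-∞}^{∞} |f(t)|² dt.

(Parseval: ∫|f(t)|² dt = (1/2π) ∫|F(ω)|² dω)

∫|f(t)|² dt = \frac{4 \pi}{27}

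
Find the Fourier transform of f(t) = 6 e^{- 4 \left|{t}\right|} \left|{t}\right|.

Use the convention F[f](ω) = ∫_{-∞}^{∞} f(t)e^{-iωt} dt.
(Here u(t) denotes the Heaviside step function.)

F(ω) = \frac{12 \left(16 - \omega^{2}\right)}{\left(\omega^{2} + 16\right)^{2}}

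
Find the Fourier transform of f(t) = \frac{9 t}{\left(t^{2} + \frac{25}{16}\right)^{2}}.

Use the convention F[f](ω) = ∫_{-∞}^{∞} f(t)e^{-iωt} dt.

F(ω) = - \frac{18 i \pi \omega e^{- \frac{5 \left|{\omega}\right|}{4}}}{5}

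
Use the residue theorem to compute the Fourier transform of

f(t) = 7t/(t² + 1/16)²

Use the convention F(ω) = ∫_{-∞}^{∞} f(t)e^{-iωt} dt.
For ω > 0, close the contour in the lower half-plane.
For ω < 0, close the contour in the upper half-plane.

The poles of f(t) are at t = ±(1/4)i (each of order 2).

Let g(z) = f(z)e^{-iωz}; for large |z| the factor e^{-iωz} decays in the lower half-plane when ω > 0 and in the upper half-plane when ω < 0.

Case ω > 0 (lower half-plane, clockwise contour ⇒ F(ω) = -2πi·ΣRes):
  Res_{z = - \frac{i}{4}} g(z) = 7 \omega e^{- \frac{\omega}{4}} (pole of order 2)
  F(ω) = -2πi·ΣRes = - 14 i \pi \omega e^{- \frac{\omega}{4}}

Case ω < 0 (upper half-plane, counterclockwise contour ⇒ F(ω) = +2πi·ΣRes):
  Res_{z = \frac{i}{4}} g(z) = - 7 \omega e^{\frac{\omega}{4}} (pole of order 2)
  F(ω) = 2πi·ΣRes = - 14 i \pi \omega e^{\frac{\omega}{4}}

Both cases combine into a single formula in |ω|:

F(ω) = - 14 i \pi \omega e^{- \frac{\left|{\omega}\right|}{4}}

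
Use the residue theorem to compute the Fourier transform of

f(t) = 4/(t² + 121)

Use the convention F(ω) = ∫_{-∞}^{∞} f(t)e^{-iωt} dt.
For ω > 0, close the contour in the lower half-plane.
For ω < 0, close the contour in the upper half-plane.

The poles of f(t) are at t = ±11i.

Let g(z) = f(z)e^{-iωz}; for large |z| the factor e^{-iωz} decays in the lower half-plane when ω > 0 and in the upper half-plane when ω < 0.

Case ω > 0 (lower half-plane, clockwise contour ⇒ F(ω) = -2πi·ΣRes):
  Res_{z = - 11 i} g(z) = \frac{2 i e^{- 11 \omega}}{11}
  F(ω) = -2πi·ΣRes = \frac{4 \pi e^{- 11 \omega}}{11}

Case ω < 0 (upper half-plane, counterclockwise contour ⇒ F(ω) = +2πi·ΣRes):
  Res_{z = 11 i} g(z) = - \frac{2 i e^{11 \omega}}{11}
  F(ω) = 2πi·ΣRes = \frac{4 \pi e^{11 \omega}}{11}

Both cases combine into a single formula in |ω|:

F(ω) = \frac{4 \pi e^{- 11 \left|{\omega}\right|}}{11}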